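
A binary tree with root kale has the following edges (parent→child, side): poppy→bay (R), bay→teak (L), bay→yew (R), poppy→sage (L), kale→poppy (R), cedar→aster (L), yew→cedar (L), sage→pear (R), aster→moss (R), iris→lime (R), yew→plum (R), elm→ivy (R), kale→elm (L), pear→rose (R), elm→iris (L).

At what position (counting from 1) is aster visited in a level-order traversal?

Level-order visits nodes level by level from the root, left to right within each level.
Level 0: kale
Level 1: elm, poppy
Level 2: iris, ivy, sage, bay
Level 3: lime, pear, teak, yew
Level 4: rose, cedar, plum
Level 5: aster
Level 6: moss
Full level-order sequence: kale, elm, poppy, iris, ivy, sage, bay, lime, pear, teak, yew, rose, cedar, plum, aster, moss.

15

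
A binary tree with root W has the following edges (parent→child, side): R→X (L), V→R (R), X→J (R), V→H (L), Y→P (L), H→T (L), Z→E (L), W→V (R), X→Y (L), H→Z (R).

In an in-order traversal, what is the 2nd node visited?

In-order visits the left subtree, then the node, then the right subtree.
At W: no left child.
Visit W.
At W: go right to V.
  At V: go left to H.
    At H: go left to T.
      T is a leaf — visit T.
    Visit H.
    At H: go right to Z.
      At Z: go left to E.
        E is a leaf — visit E.
      Visit Z.
      At Z: no right child.
  Visit V.
  At V: go right to R.
    At R: go left to X.
      At X: go left to Y.
        At Y: go left to P.
          P is a leaf — visit P.
        Visit Y.
        At Y: no right child.
      Visit X.
      At X: go right to J.
        J is a leaf — visit J.
    Visit R.
    At R: no right child.
Full in-order sequence: W, T, H, E, Z, V, P, Y, X, J, R.

T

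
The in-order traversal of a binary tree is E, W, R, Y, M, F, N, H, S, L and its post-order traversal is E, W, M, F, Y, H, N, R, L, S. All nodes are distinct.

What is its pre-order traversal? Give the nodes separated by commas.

S, R, W, E, N, Y, F, M, H, L

The last element of post-order is the root; it splits in-order into left and right subtrees.
Root S: left subtree has 8 nodes {E, W, R, Y, M, F, N, H}, right has 1 {L}.
  Root R: left subtree has 2 nodes {E, W}, right has 5 {Y, M, F, N, H}.
    Root W: left subtree has 1 node {E}, right has 0 { }.
    Root N: left subtree has 3 nodes {Y, M, F}, right has 1 {H}.
      Root Y: left subtree has 0 nodes { }, right has 2 {M, F}.
        Root F: left subtree has 1 node {M}, right has 0 { }.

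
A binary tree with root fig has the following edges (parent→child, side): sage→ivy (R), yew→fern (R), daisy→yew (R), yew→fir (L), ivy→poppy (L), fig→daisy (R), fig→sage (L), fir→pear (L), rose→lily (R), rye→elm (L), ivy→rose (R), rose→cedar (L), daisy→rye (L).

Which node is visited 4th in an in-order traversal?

cedar

In-order visits the left subtree, then the node, then the right subtree.
At fig: go left to sage.
  At sage: no left child.
  Visit sage.
  At sage: go right to ivy.
    At ivy: go left to poppy.
      poppy is a leaf — visit poppy.
    Visit ivy.
    At ivy: go right to rose.
      At rose: go left to cedar.
        cedar is a leaf — visit cedar.
      Visit rose.
      At rose: go right to lily.
        lily is a leaf — visit lily.
Visit fig.
At fig: go right to daisy.
  At daisy: go left to rye.
    At rye: go left to elm.
      elm is a leaf — visit elm.
    Visit rye.
    At rye: no right child.
  Visit daisy.
  At daisy: go right to yew.
    At yew: go left to fir.
      At fir: go left to pear.
        pear is a leaf — visit pear.
      Visit fir.
      At fir: no right child.
    Visit yew.
    At yew: go right to fern.
      fern is a leaf — visit fern.
Full in-order sequence: sage, poppy, ivy, cedar, rose, lily, fig, elm, rye, daisy, pear, fir, yew, fern.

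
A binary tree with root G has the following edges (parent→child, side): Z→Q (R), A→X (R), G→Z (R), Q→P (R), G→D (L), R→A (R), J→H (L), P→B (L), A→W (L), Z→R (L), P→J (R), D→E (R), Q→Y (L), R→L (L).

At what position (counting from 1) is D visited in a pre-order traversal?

Pre-order visits the node, then its left subtree, then its right subtree.
Visit G.
At G: go left to D.
  Visit D.
  At D: no left child.
  At D: go right to E.
    E is a leaf — visit E.
At G: go right to Z.
  Visit Z.
  At Z: go left to R.
    Visit R.
    At R: go left to L.
      L is a leaf — visit L.
    At R: go right to A.
      Visit A.
      At A: go left to W.
        W is a leaf — visit W.
      At A: go right to X.
        X is a leaf — visit X.
  At Z: go right to Q.
    Visit Q.
    At Q: go left to Y.
      Y is a leaf — visit Y.
    At Q: go right to P.
      Visit P.
      At P: go left to B.
        B is a leaf — visit B.
      At P: go right to J.
        Visit J.
        At J: go left to H.
          H is a leaf — visit H.
        At J: no right child.
Full pre-order sequence: G, D, E, Z, R, L, A, W, X, Q, Y, P, B, J, H.

2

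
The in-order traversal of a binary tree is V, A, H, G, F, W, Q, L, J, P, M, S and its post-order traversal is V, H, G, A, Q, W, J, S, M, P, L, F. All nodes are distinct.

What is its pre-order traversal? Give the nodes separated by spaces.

The last element of post-order is the root; it splits in-order into left and right subtrees.
Root F: left subtree has 4 nodes {V, A, H, G}, right has 7 {W, Q, L, J, P, M, S}.
  Root A: left subtree has 1 node {V}, right has 2 {H, G}.
    Root G: left subtree has 1 node {H}, right has 0 { }.
  Root L: left subtree has 2 nodes {W, Q}, right has 4 {J, P, M, S}.
    Root W: left subtree has 0 nodes { }, right has 1 {Q}.
    Root P: left subtree has 1 node {J}, right has 2 {M, S}.
      Root M: left subtree has 0 nodes { }, right has 1 {S}.

F A V G H L W Q P J M S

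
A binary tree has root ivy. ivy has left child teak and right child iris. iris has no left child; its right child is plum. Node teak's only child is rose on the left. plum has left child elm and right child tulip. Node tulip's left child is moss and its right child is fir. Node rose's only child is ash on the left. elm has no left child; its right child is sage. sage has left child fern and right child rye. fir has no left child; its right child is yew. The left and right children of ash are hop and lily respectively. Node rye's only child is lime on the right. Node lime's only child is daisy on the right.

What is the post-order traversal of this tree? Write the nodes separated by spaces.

hop lily ash rose teak fern daisy lime rye sage elm moss yew fir tulip plum iris ivy

Post-order visits the left subtree, then the right subtree, then the node.
At ivy: go left to teak.
  At teak: go left to rose.
    At rose: go left to ash.
      At ash: go left to hop.
        hop is a leaf — visit hop.
      At ash: go right to lily.
        lily is a leaf — visit lily.
      Visit ash.
    At rose: no right child.
    Visit rose.
  At teak: no right child.
  Visit teak.
At ivy: go right to iris.
  At iris: no left child.
  At iris: go right to plum.
    At plum: go left to elm.
      At elm: no left child.
      At elm: go right to sage.
        At sage: go left to fern.
          fern is a leaf — visit fern.
        At sage: go right to rye.
          At rye: no left child.
          At rye: go right to lime.
            At lime: no left child.
            At lime: go right to daisy.
              daisy is a leaf — visit daisy.
            Visit lime.
          Visit rye.
        Visit sage.
      Visit elm.
    At plum: go right to tulip.
      At tulip: go left to moss.
        moss is a leaf — visit moss.
      At tulip: go right to fir.
        At fir: no left child.
        At fir: go right to yew.
          yew is a leaf — visit yew.
        Visit fir.
      Visit tulip.
    Visit plum.
  Visit iris.
Visit ivy.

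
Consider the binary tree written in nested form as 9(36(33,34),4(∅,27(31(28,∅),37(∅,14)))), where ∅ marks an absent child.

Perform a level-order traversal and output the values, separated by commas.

9, 36, 4, 33, 34, 27, 31, 37, 28, 14

Level-order visits nodes level by level from the root, left to right within each level.
Level 0: 9
Level 1: 36, 4
Level 2: 33, 34, 27
Level 3: 31, 37
Level 4: 28, 14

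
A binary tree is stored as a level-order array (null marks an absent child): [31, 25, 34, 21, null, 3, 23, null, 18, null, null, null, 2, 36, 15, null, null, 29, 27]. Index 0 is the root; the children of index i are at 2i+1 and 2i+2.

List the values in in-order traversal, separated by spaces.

In-order visits the left subtree, then the node, then the right subtree.
At 31: go left to 25.
  At 25: go left to 21.
    At 21: no left child.
    Visit 21.
    At 21: go right to 18.
      At 18: go left to 29.
        29 is a leaf — visit 29.
      Visit 18.
      At 18: go right to 27.
        27 is a leaf — visit 27.
  Visit 25.
  At 25: no right child.
Visit 31.
At 31: go right to 34.
  At 34: go left to 3.
    At 3: no left child.
    Visit 3.
    At 3: go right to 2.
      2 is a leaf — visit 2.
  Visit 34.
  At 34: go right to 23.
    At 23: go left to 36.
      36 is a leaf — visit 36.
    Visit 23.
    At 23: go right to 15.
      15 is a leaf — visit 15.

21 29 18 27 25 31 3 2 34 36 23 15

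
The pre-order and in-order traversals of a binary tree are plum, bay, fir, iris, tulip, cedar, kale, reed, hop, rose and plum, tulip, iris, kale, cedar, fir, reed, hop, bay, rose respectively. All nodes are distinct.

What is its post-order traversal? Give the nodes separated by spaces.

The first element of pre-order is the root; it splits in-order into left and right subtrees.
Root plum: left subtree has 0 nodes { }, right has 9 {tulip, iris, kale, cedar, fir, reed, hop, bay, rose}.
  Root bay: left subtree has 7 nodes {tulip, iris, kale, cedar, fir, reed, hop}, right has 1 {rose}.
    Root fir: left subtree has 4 nodes {tulip, iris, kale, cedar}, right has 2 {reed, hop}.
      Root iris: left subtree has 1 node {tulip}, right has 2 {kale, cedar}.
        Root cedar: left subtree has 1 node {kale}, right has 0 { }.
      Root reed: left subtree has 0 nodes { }, right has 1 {hop}.

tulip kale cedar iris hop reed fir rose bay plum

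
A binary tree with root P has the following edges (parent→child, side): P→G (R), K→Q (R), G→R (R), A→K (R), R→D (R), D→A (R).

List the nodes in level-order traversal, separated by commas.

P, G, R, D, A, K, Q

Level-order visits nodes level by level from the root, left to right within each level.
Level 0: P
Level 1: G
Level 2: R
Level 3: D
Level 4: A
Level 5: K
Level 6: Q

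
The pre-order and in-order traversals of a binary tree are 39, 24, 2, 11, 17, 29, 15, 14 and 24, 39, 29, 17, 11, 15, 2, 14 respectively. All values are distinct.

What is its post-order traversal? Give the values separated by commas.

24, 29, 17, 15, 11, 14, 2, 39

The first element of pre-order is the root; it splits in-order into left and right subtrees.
Root 39: left subtree has 1 node {24}, right has 6 {29, 17, 11, 15, 2, 14}.
  Root 2: left subtree has 4 nodes {29, 17, 11, 15}, right has 1 {14}.
    Root 11: left subtree has 2 nodes {29, 17}, right has 1 {15}.
      Root 17: left subtree has 1 node {29}, right has 0 { }.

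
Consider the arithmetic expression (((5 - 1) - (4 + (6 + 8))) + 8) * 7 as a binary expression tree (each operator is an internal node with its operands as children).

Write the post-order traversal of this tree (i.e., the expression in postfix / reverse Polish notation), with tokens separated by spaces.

5 1 - 4 6 8 + + - 8 + 7 *

Post-order on an expression tree gives postfix notation: for each operator, emit left operand, right operand, then the operator.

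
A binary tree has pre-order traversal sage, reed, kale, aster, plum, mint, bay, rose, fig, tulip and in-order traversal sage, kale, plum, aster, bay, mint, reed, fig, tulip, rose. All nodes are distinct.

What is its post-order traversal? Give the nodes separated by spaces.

The first element of pre-order is the root; it splits in-order into left and right subtrees.
Root sage: left subtree has 0 nodes { }, right has 9 {kale, plum, aster, bay, mint, reed, fig, tulip, rose}.
  Root reed: left subtree has 5 nodes {kale, plum, aster, bay, mint}, right has 3 {fig, tulip, rose}.
    Root kale: left subtree has 0 nodes { }, right has 4 {plum, aster, bay, mint}.
      Root aster: left subtree has 1 node {plum}, right has 2 {bay, mint}.
        Root mint: left subtree has 1 node {bay}, right has 0 { }.
    Root rose: left subtree has 2 nodes {fig, tulip}, right has 0 { }.
      Root fig: left subtree has 0 nodes { }, right has 1 {tulip}.

plum bay mint aster kale tulip fig rose reed sage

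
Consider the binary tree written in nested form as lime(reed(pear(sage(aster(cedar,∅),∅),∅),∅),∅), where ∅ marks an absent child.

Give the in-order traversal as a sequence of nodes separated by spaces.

cedar aster sage pear reed lime

In-order visits the left subtree, then the node, then the right subtree.
At lime: go left to reed.
  At reed: go left to pear.
    At pear: go left to sage.
      At sage: go left to aster.
        At aster: go left to cedar.
          cedar is a leaf — visit cedar.
        Visit aster.
        At aster: no right child.
      Visit sage.
      At sage: no right child.
    Visit pear.
    At pear: no right child.
  Visit reed.
  At reed: no right child.
Visit lime.
At lime: no right child.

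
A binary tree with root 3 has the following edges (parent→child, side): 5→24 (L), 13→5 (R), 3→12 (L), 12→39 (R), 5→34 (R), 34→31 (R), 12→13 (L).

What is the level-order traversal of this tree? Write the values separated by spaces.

3 12 13 39 5 24 34 31

Level-order visits nodes level by level from the root, left to right within each level.
Level 0: 3
Level 1: 12
Level 2: 13, 39
Level 3: 5
Level 4: 24, 34
Level 5: 31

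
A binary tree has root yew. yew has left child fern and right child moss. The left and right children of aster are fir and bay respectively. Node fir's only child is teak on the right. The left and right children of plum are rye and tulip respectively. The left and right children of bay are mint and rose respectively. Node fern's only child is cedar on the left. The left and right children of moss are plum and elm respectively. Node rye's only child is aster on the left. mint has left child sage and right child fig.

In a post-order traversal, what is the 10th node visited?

Post-order visits the left subtree, then the right subtree, then the node.
At yew: go left to fern.
  At fern: go left to cedar.
    cedar is a leaf — visit cedar.
  At fern: no right child.
  Visit fern.
At yew: go right to moss.
  At moss: go left to plum.
    At plum: go left to rye.
      At rye: go left to aster.
        At aster: go left to fir.
          At fir: no left child.
          At fir: go right to teak.
            teak is a leaf — visit teak.
          Visit fir.
        At aster: go right to bay.
          At bay: go left to mint.
            At mint: go left to sage.
              sage is a leaf — visit sage.
            At mint: go right to fig.
              fig is a leaf — visit fig.
            Visit mint.
          At bay: go right to rose.
            rose is a leaf — visit rose.
          Visit bay.
        Visit aster.
      At rye: no right child.
      Visit rye.
    At plum: go right to tulip.
      tulip is a leaf — visit tulip.
    Visit plum.
  At moss: go right to elm.
    elm is a leaf — visit elm.
  Visit moss.
Visit yew.
Full post-order sequence: cedar, fern, teak, fir, sage, fig, mint, rose, bay, aster, rye, tulip, plum, elm, moss, yew.

aster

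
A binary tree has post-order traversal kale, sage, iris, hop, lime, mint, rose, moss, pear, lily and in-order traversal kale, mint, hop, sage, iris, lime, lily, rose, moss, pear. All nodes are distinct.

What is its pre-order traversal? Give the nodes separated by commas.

lily, mint, kale, lime, hop, iris, sage, pear, moss, rose

The last element of post-order is the root; it splits in-order into left and right subtrees.
Root lily: left subtree has 6 nodes {kale, mint, hop, sage, iris, lime}, right has 3 {rose, moss, pear}.
  Root mint: left subtree has 1 node {kale}, right has 4 {hop, sage, iris, lime}.
    Root lime: left subtree has 3 nodes {hop, sage, iris}, right has 0 { }.
      Root hop: left subtree has 0 nodes { }, right has 2 {sage, iris}.
        Root iris: left subtree has 1 node {sage}, right has 0 { }.
  Root pear: left subtree has 2 nodes {rose, moss}, right has 0 { }.
    Root moss: left subtree has 1 node {rose}, right has 0 { }.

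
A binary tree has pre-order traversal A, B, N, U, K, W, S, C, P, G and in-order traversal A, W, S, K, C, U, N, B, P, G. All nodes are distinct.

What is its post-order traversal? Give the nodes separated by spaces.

The first element of pre-order is the root; it splits in-order into left and right subtrees.
Root A: left subtree has 0 nodes { }, right has 9 {W, S, K, C, U, N, B, P, G}.
  Root B: left subtree has 6 nodes {W, S, K, C, U, N}, right has 2 {P, G}.
    Root N: left subtree has 5 nodes {W, S, K, C, U}, right has 0 { }.
      Root U: left subtree has 4 nodes {W, S, K, C}, right has 0 { }.
        Root K: left subtree has 2 nodes {W, S}, right has 1 {C}.
          Root W: left subtree has 0 nodes { }, right has 1 {S}.
    Root P: left subtree has 0 nodes { }, right has 1 {G}.

S W C K U N G P B A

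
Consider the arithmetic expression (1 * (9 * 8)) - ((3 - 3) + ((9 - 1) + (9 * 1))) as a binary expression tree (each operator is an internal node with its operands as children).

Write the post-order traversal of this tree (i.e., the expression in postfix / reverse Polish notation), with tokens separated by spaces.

Post-order on an expression tree gives postfix notation: for each operator, emit left operand, right operand, then the operator.

1 9 8 * * 3 3 - 9 1 - 9 1 * + + -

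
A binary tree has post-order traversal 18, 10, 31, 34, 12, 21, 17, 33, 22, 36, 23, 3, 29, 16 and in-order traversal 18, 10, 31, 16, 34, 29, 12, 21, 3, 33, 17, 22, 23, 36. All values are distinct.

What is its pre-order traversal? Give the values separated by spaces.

The last element of post-order is the root; it splits in-order into left and right subtrees.
Root 16: left subtree has 3 nodes {18, 10, 31}, right has 10 {34, 29, 12, 21, 3, 33, 17, 22, 23, 36}.
  Root 31: left subtree has 2 nodes {18, 10}, right has 0 { }.
    Root 10: left subtree has 1 node {18}, right has 0 { }.
  Root 29: left subtree has 1 node {34}, right has 8 {12, 21, 3, 33, 17, 22, 23, 36}.
    Root 3: left subtree has 2 nodes {12, 21}, right has 5 {33, 17, 22, 23, 36}.
      Root 21: left subtree has 1 node {12}, right has 0 { }.
      Root 23: left subtree has 3 nodes {33, 17, 22}, right has 1 {36}.
        Root 22: left subtree has 2 nodes {33, 17}, right has 0 { }.
          Root 33: left subtree has 0 nodes { }, right has 1 {17}.

16 31 10 18 29 34 3 21 12 23 22 33 17 36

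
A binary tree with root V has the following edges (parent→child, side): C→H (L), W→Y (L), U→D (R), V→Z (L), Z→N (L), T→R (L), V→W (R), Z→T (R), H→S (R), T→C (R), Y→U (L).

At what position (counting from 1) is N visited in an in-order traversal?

1

In-order visits the left subtree, then the node, then the right subtree.
At V: go left to Z.
  At Z: go left to N.
    N is a leaf — visit N.
  Visit Z.
  At Z: go right to T.
    At T: go left to R.
      R is a leaf — visit R.
    Visit T.
    At T: go right to C.
      At C: go left to H.
        At H: no left child.
        Visit H.
        At H: go right to S.
          S is a leaf — visit S.
      Visit C.
      At C: no right child.
Visit V.
At V: go right to W.
  At W: go left to Y.
    At Y: go left to U.
      At U: no left child.
      Visit U.
      At U: go right to D.
        D is a leaf — visit D.
    Visit Y.
    At Y: no right child.
  Visit W.
  At W: no right child.
Full in-order sequence: N, Z, R, T, H, S, C, V, U, D, Y, W.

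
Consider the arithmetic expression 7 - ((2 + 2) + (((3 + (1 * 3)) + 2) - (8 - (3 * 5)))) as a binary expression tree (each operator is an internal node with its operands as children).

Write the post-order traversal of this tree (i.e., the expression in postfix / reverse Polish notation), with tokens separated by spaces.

7 2 2 + 3 1 3 * + 2 + 8 3 5 * - - + -

Post-order on an expression tree gives postfix notation: for each operator, emit left operand, right operand, then the operator.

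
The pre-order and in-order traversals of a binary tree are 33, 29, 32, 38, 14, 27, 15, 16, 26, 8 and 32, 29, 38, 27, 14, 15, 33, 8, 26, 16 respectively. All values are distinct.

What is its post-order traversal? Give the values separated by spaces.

32 27 15 14 38 29 8 26 16 33

The first element of pre-order is the root; it splits in-order into left and right subtrees.
Root 33: left subtree has 6 nodes {32, 29, 38, 27, 14, 15}, right has 3 {8, 26, 16}.
  Root 29: left subtree has 1 node {32}, right has 4 {38, 27, 14, 15}.
    Root 38: left subtree has 0 nodes { }, right has 3 {27, 14, 15}.
      Root 14: left subtree has 1 node {27}, right has 1 {15}.
  Root 16: left subtree has 2 nodes {8, 26}, right has 0 { }.
    Root 26: left subtree has 1 node {8}, right has 0 { }.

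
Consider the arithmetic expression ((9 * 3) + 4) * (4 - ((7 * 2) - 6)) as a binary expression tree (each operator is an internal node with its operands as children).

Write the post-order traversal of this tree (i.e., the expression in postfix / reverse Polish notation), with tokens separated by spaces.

Post-order on an expression tree gives postfix notation: for each operator, emit left operand, right operand, then the operator.

9 3 * 4 + 4 7 2 * 6 - - *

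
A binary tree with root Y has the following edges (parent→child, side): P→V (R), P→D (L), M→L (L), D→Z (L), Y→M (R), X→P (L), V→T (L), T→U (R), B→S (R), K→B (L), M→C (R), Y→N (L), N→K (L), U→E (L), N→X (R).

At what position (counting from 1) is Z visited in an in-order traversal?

In-order visits the left subtree, then the node, then the right subtree.
At Y: go left to N.
  At N: go left to K.
    At K: go left to B.
      At B: no left child.
      Visit B.
      At B: go right to S.
        S is a leaf — visit S.
    Visit K.
    At K: no right child.
  Visit N.
  At N: go right to X.
    At X: go left to P.
      At P: go left to D.
        At D: go left to Z.
          Z is a leaf — visit Z.
        Visit D.
        At D: no right child.
      Visit P.
      At P: go right to V.
        At V: go left to T.
          At T: no left child.
          Visit T.
          At T: go right to U.
            At U: go left to E.
              E is a leaf — visit E.
            Visit U.
            At U: no right child.
        Visit V.
        At V: no right child.
    Visit X.
    At X: no right child.
Visit Y.
At Y: go right to M.
  At M: go left to L.
    L is a leaf — visit L.
  Visit M.
  At M: go right to C.
    C is a leaf — visit C.
Full in-order sequence: B, S, K, N, Z, D, P, T, E, U, V, X, Y, L, M, C.

5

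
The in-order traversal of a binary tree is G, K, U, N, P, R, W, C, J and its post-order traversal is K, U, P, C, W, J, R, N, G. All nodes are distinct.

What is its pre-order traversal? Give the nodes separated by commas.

G, N, U, K, R, P, J, W, C

The last element of post-order is the root; it splits in-order into left and right subtrees.
Root G: left subtree has 0 nodes { }, right has 8 {K, U, N, P, R, W, C, J}.
  Root N: left subtree has 2 nodes {K, U}, right has 5 {P, R, W, C, J}.
    Root U: left subtree has 1 node {K}, right has 0 { }.
    Root R: left subtree has 1 node {P}, right has 3 {W, C, J}.
      Root J: left subtree has 2 nodes {W, C}, right has 0 { }.
        Root W: left subtree has 0 nodes { }, right has 1 {C}.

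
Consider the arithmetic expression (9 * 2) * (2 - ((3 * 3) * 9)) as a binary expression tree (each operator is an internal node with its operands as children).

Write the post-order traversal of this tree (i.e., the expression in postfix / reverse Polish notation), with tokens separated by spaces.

9 2 * 2 3 3 * 9 * - *

Post-order on an expression tree gives postfix notation: for each operator, emit left operand, right operand, then the operator.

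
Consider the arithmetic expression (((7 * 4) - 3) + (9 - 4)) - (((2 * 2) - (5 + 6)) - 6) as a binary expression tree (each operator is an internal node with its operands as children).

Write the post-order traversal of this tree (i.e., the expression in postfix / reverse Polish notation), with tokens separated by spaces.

Post-order on an expression tree gives postfix notation: for each operator, emit left operand, right operand, then the operator.

7 4 * 3 - 9 4 - + 2 2 * 5 6 + - 6 - -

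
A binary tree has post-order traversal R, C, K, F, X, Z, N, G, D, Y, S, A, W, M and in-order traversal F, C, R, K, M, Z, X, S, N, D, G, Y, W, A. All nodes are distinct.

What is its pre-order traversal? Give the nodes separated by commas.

The last element of post-order is the root; it splits in-order into left and right subtrees.
Root M: left subtree has 4 nodes {F, C, R, K}, right has 9 {Z, X, S, N, D, G, Y, W, A}.
  Root F: left subtree has 0 nodes { }, right has 3 {C, R, K}.
    Root K: left subtree has 2 nodes {C, R}, right has 0 { }.
      Root C: left subtree has 0 nodes { }, right has 1 {R}.
  Root W: left subtree has 7 nodes {Z, X, S, N, D, G, Y}, right has 1 {A}.
    Root S: left subtree has 2 nodes {Z, X}, right has 4 {N, D, G, Y}.
      Root Z: left subtree has 0 nodes { }, right has 1 {X}.
      Root Y: left subtree has 3 nodes {N, D, G}, right has 0 { }.
        Root D: left subtree has 1 node {N}, right has 1 {G}.

M, F, K, C, R, W, S, Z, X, Y, D, N, G, A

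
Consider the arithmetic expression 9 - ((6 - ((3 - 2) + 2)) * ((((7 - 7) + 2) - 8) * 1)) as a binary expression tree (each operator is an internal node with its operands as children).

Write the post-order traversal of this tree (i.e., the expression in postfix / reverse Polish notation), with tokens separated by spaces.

9 6 3 2 - 2 + - 7 7 - 2 + 8 - 1 * * -

Post-order on an expression tree gives postfix notation: for each operator, emit left operand, right operand, then the operator.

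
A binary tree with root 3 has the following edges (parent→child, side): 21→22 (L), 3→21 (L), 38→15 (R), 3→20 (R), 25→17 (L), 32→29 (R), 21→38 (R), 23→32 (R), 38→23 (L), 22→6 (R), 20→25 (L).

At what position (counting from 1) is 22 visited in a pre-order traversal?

3

Pre-order visits the node, then its left subtree, then its right subtree.
Visit 3.
At 3: go left to 21.
  Visit 21.
  At 21: go left to 22.
    Visit 22.
    At 22: no left child.
    At 22: go right to 6.
      6 is a leaf — visit 6.
  At 21: go right to 38.
    Visit 38.
    At 38: go left to 23.
      Visit 23.
      At 23: no left child.
      At 23: go right to 32.
        Visit 32.
        At 32: no left child.
        At 32: go right to 29.
          29 is a leaf — visit 29.
    At 38: go right to 15.
      15 is a leaf — visit 15.
At 3: go right to 20.
  Visit 20.
  At 20: go left to 25.
    Visit 25.
    At 25: go left to 17.
      17 is a leaf — visit 17.
    At 25: no right child.
  At 20: no right child.
Full pre-order sequence: 3, 21, 22, 6, 38, 23, 32, 29, 15, 20, 25, 17.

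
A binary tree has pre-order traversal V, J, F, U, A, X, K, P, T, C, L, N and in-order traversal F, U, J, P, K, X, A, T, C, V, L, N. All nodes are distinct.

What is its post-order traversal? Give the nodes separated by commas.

U, F, P, K, X, C, T, A, J, N, L, V

The first element of pre-order is the root; it splits in-order into left and right subtrees.
Root V: left subtree has 9 nodes {F, U, J, P, K, X, A, T, C}, right has 2 {L, N}.
  Root J: left subtree has 2 nodes {F, U}, right has 6 {P, K, X, A, T, C}.
    Root F: left subtree has 0 nodes { }, right has 1 {U}.
    Root A: left subtree has 3 nodes {P, K, X}, right has 2 {T, C}.
      Root X: left subtree has 2 nodes {P, K}, right has 0 { }.
        Root K: left subtree has 1 node {P}, right has 0 { }.
      Root T: left subtree has 0 nodes { }, right has 1 {C}.
  Root L: left subtree has 0 nodes { }, right has 1 {N}.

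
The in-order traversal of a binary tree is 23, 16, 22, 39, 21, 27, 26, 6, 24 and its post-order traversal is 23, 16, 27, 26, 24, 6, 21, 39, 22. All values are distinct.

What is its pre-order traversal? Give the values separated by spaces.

The last element of post-order is the root; it splits in-order into left and right subtrees.
Root 22: left subtree has 2 nodes {23, 16}, right has 6 {39, 21, 27, 26, 6, 24}.
  Root 16: left subtree has 1 node {23}, right has 0 { }.
  Root 39: left subtree has 0 nodes { }, right has 5 {21, 27, 26, 6, 24}.
    Root 21: left subtree has 0 nodes { }, right has 4 {27, 26, 6, 24}.
      Root 6: left subtree has 2 nodes {27, 26}, right has 1 {24}.
        Root 26: left subtree has 1 node {27}, right has 0 { }.

22 16 23 39 21 6 26 27 24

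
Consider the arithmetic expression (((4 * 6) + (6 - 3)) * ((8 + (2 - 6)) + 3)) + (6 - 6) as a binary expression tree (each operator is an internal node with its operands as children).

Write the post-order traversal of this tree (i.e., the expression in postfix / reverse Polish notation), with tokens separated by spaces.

Post-order on an expression tree gives postfix notation: for each operator, emit left operand, right operand, then the operator.

4 6 * 6 3 - + 8 2 6 - + 3 + * 6 6 - +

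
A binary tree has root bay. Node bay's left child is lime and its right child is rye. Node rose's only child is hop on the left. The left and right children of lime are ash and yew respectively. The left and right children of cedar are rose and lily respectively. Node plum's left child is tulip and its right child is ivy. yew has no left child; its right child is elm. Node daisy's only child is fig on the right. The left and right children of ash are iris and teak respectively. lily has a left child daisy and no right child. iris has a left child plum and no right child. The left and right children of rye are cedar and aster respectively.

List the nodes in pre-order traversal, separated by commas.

Pre-order visits the node, then its left subtree, then its right subtree.
Visit bay.
At bay: go left to lime.
  Visit lime.
  At lime: go left to ash.
    Visit ash.
    At ash: go left to iris.
      Visit iris.
      At iris: go left to plum.
        Visit plum.
        At plum: go left to tulip.
          tulip is a leaf — visit tulip.
        At plum: go right to ivy.
          ivy is a leaf — visit ivy.
      At iris: no right child.
    At ash: go right to teak.
      teak is a leaf — visit teak.
  At lime: go right to yew.
    Visit yew.
    At yew: no left child.
    At yew: go right to elm.
      elm is a leaf — visit elm.
At bay: go right to rye.
  Visit rye.
  At rye: go left to cedar.
    Visit cedar.
    At cedar: go left to rose.
      Visit rose.
      At rose: go left to hop.
        hop is a leaf — visit hop.
      At rose: no right child.
    At cedar: go right to lily.
      Visit lily.
      At lily: go left to daisy.
        Visit daisy.
        At daisy: no left child.
        At daisy: go right to fig.
          fig is a leaf — visit fig.
      At lily: no right child.
  At rye: go right to aster.
    aster is a leaf — visit aster.

bay, lime, ash, iris, plum, tulip, ivy, teak, yew, elm, rye, cedar, rose, hop, lily, daisy, fig, aster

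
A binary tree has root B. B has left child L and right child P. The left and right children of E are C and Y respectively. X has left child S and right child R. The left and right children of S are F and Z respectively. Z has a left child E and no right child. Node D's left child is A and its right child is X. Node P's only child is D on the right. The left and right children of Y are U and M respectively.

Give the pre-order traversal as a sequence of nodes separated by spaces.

B L P D A X S F Z E C Y U M R

Pre-order visits the node, then its left subtree, then its right subtree.
Visit B.
At B: go left to L.
  L is a leaf — visit L.
At B: go right to P.
  Visit P.
  At P: no left child.
  At P: go right to D.
    Visit D.
    At D: go left to A.
      A is a leaf — visit A.
    At D: go right to X.
      Visit X.
      At X: go left to S.
        Visit S.
        At S: go left to F.
          F is a leaf — visit F.
        At S: go right to Z.
          Visit Z.
          At Z: go left to E.
            Visit E.
            At E: go left to C.
              C is a leaf — visit C.
            At E: go right to Y.
              Visit Y.
              At Y: go left to U.
                U is a leaf — visit U.
              At Y: go right to M.
                M is a leaf — visit M.
          At Z: no right child.
      At X: go right to R.
        R is a leaf — visit R.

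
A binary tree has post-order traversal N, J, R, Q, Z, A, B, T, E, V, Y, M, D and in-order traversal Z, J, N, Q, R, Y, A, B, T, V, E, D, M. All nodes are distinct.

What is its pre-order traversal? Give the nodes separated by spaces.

The last element of post-order is the root; it splits in-order into left and right subtrees.
Root D: left subtree has 11 nodes {Z, J, N, Q, R, Y, A, B, T, V, E}, right has 1 {M}.
  Root Y: left subtree has 5 nodes {Z, J, N, Q, R}, right has 5 {A, B, T, V, E}.
    Root Z: left subtree has 0 nodes { }, right has 4 {J, N, Q, R}.
      Root Q: left subtree has 2 nodes {J, N}, right has 1 {R}.
        Root J: left subtree has 0 nodes { }, right has 1 {N}.
    Root V: left subtree has 3 nodes {A, B, T}, right has 1 {E}.
      Root T: left subtree has 2 nodes {A, B}, right has 0 { }.
        Root B: left subtree has 1 node {A}, right has 0 { }.

D Y Z Q J N R V T B A E M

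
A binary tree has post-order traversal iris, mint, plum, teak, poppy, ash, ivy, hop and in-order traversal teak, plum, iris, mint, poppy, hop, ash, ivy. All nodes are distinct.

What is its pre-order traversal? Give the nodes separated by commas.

hop, poppy, teak, plum, mint, iris, ivy, ash

The last element of post-order is the root; it splits in-order into left and right subtrees.
Root hop: left subtree has 5 nodes {teak, plum, iris, mint, poppy}, right has 2 {ash, ivy}.
  Root poppy: left subtree has 4 nodes {teak, plum, iris, mint}, right has 0 { }.
    Root teak: left subtree has 0 nodes { }, right has 3 {plum, iris, mint}.
      Root plum: left subtree has 0 nodes { }, right has 2 {iris, mint}.
        Root mint: left subtree has 1 node {iris}, right has 0 { }.
  Root ivy: left subtree has 1 node {ash}, right has 0 { }.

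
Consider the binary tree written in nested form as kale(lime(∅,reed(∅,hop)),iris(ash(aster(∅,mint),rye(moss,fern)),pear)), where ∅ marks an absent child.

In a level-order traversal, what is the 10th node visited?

mint

Level-order visits nodes level by level from the root, left to right within each level.
Level 0: kale
Level 1: lime, iris
Level 2: reed, ash, pear
Level 3: hop, aster, rye
Level 4: mint, moss, fern
Full level-order sequence: kale, lime, iris, reed, ash, pear, hop, aster, rye, mint, moss, fern.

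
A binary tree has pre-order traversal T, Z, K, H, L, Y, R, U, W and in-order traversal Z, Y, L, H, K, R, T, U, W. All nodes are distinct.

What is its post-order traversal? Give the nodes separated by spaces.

The first element of pre-order is the root; it splits in-order into left and right subtrees.
Root T: left subtree has 6 nodes {Z, Y, L, H, K, R}, right has 2 {U, W}.
  Root Z: left subtree has 0 nodes { }, right has 5 {Y, L, H, K, R}.
    Root K: left subtree has 3 nodes {Y, L, H}, right has 1 {R}.
      Root H: left subtree has 2 nodes {Y, L}, right has 0 { }.
        Root L: left subtree has 1 node {Y}, right has 0 { }.
  Root U: left subtree has 0 nodes { }, right has 1 {W}.

Y L H R K Z W U T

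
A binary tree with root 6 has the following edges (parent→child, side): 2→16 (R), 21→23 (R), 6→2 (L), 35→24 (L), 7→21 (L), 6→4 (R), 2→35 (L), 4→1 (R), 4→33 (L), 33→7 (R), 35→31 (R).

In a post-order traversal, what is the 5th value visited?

2

Post-order visits the left subtree, then the right subtree, then the node.
At 6: go left to 2.
  At 2: go left to 35.
    At 35: go left to 24.
      24 is a leaf — visit 24.
    At 35: go right to 31.
      31 is a leaf — visit 31.
    Visit 35.
  At 2: go right to 16.
    16 is a leaf — visit 16.
  Visit 2.
At 6: go right to 4.
  At 4: go left to 33.
    At 33: no left child.
    At 33: go right to 7.
      At 7: go left to 21.
        At 21: no left child.
        At 21: go right to 23.
          23 is a leaf — visit 23.
        Visit 21.
      At 7: no right child.
      Visit 7.
    Visit 33.
  At 4: go right to 1.
    1 is a leaf — visit 1.
  Visit 4.
Visit 6.
Full post-order sequence: 24, 31, 35, 16, 2, 23, 21, 7, 33, 1, 4, 6.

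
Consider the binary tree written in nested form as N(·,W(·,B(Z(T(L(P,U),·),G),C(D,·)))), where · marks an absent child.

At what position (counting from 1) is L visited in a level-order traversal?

9

Level-order visits nodes level by level from the root, left to right within each level.
Level 0: N
Level 1: W
Level 2: B
Level 3: Z, C
Level 4: T, G, D
Level 5: L
Level 6: P, U
Full level-order sequence: N, W, B, Z, C, T, G, D, L, P, U.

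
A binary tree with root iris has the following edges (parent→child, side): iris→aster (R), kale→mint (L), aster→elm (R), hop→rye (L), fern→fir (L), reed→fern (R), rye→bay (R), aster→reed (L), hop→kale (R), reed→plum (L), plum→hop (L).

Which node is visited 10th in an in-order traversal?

fern

In-order visits the left subtree, then the node, then the right subtree.
At iris: no left child.
Visit iris.
At iris: go right to aster.
  At aster: go left to reed.
    At reed: go left to plum.
      At plum: go left to hop.
        At hop: go left to rye.
          At rye: no left child.
          Visit rye.
          At rye: go right to bay.
            bay is a leaf — visit bay.
        Visit hop.
        At hop: go right to kale.
          At kale: go left to mint.
            mint is a leaf — visit mint.
          Visit kale.
          At kale: no right child.
      Visit plum.
      At plum: no right child.
    Visit reed.
    At reed: go right to fern.
      At fern: go left to fir.
        fir is a leaf — visit fir.
      Visit fern.
      At fern: no right child.
  Visit aster.
  At aster: go right to elm.
    elm is a leaf — visit elm.
Full in-order sequence: iris, rye, bay, hop, mint, kale, plum, reed, fir, fern, aster, elm.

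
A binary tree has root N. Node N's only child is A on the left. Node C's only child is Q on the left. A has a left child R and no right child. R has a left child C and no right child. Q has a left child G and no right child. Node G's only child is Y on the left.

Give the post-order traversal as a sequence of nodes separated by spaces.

Post-order visits the left subtree, then the right subtree, then the node.
At N: go left to A.
  At A: go left to R.
    At R: go left to C.
      At C: go left to Q.
        At Q: go left to G.
          At G: go left to Y.
            Y is a leaf — visit Y.
          At G: no right child.
          Visit G.
        At Q: no right child.
        Visit Q.
      At C: no right child.
      Visit C.
    At R: no right child.
    Visit R.
  At A: no right child.
  Visit A.
At N: no right child.
Visit N.

Y G Q C R A N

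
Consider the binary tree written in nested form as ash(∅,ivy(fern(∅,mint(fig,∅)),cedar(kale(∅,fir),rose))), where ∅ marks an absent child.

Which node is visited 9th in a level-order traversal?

Level-order visits nodes level by level from the root, left to right within each level.
Level 0: ash
Level 1: ivy
Level 2: fern, cedar
Level 3: mint, kale, rose
Level 4: fig, fir
Full level-order sequence: ash, ivy, fern, cedar, mint, kale, rose, fig, fir.

fir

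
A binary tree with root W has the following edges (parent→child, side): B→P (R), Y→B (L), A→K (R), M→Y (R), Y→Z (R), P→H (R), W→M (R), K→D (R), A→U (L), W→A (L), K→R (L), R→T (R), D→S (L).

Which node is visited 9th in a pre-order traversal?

M

Pre-order visits the node, then its left subtree, then its right subtree.
Visit W.
At W: go left to A.
  Visit A.
  At A: go left to U.
    U is a leaf — visit U.
  At A: go right to K.
    Visit K.
    At K: go left to R.
      Visit R.
      At R: no left child.
      At R: go right to T.
        T is a leaf — visit T.
    At K: go right to D.
      Visit D.
      At D: go left to S.
        S is a leaf — visit S.
      At D: no right child.
At W: go right to M.
  Visit M.
  At M: no left child.
  At M: go right to Y.
    Visit Y.
    At Y: go left to B.
      Visit B.
      At B: no left child.
      At B: go right to P.
        Visit P.
        At P: no left child.
        At P: go right to H.
          H is a leaf — visit H.
    At Y: go right to Z.
      Z is a leaf — visit Z.
Full pre-order sequence: W, A, U, K, R, T, D, S, M, Y, B, P, H, Z.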